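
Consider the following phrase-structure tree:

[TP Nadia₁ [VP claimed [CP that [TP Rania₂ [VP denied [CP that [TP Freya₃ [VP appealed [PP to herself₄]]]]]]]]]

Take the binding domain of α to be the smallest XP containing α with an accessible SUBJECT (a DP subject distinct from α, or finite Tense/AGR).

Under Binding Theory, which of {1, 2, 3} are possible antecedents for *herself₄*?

{3}

*herself* is an anaphor, so Principle A applies: it must be bound in its binding domain.
Binding domain of *herself₄*: the embedded TP, whose subject is Freya₃.
*Nadia₁* c-commands the anaphor but is outside its binding domain → cannot satisfy Principle A.
*Rania₂* c-commands the anaphor but is outside its binding domain → cannot satisfy Principle A.
*Freya₃* c-commands the anaphor within its binding domain → licit binder.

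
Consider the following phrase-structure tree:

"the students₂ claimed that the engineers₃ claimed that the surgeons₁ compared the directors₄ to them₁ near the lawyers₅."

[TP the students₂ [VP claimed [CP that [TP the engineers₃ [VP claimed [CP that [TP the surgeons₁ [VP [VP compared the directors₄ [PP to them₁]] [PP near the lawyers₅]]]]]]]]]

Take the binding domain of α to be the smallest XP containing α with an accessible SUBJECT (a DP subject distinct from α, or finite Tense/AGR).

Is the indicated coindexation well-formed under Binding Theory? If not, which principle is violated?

Principle B

The two coindexed NPs are *the surgeons₁* and *them₁*.
*them₁* is a pronoun. Its binding domain is the embedded TP, whose subject is the surgeons₁.
*the surgeons₁* c-commands it within that domain and carries the same index.
The pronoun is locally bound → Principle B violation.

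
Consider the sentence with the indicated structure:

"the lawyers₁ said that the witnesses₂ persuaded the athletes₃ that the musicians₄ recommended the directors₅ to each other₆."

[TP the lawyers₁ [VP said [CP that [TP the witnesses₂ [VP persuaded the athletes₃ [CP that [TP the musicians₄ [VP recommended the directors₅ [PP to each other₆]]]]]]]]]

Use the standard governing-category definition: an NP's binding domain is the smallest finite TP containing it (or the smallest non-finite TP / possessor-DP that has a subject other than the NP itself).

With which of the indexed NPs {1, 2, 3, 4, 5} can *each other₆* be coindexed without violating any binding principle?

*each other* is an anaphor, so Principle A applies: it must be bound in its binding domain.
Binding domain of *each other₆*: the embedded TP, whose subject is the musicians₄.
*the lawyers₁* c-commands the anaphor but is outside its binding domain → cannot satisfy Principle A.
*the witnesses₂* c-commands the anaphor but is outside its binding domain → cannot satisfy Principle A.
*the athletes₃* c-commands the anaphor but is outside its binding domain → cannot satisfy Principle A.
*the musicians₄* c-commands the anaphor within its binding domain → licit binder.
*the directors₅* c-commands the anaphor within its binding domain → licit binder.

{4, 5}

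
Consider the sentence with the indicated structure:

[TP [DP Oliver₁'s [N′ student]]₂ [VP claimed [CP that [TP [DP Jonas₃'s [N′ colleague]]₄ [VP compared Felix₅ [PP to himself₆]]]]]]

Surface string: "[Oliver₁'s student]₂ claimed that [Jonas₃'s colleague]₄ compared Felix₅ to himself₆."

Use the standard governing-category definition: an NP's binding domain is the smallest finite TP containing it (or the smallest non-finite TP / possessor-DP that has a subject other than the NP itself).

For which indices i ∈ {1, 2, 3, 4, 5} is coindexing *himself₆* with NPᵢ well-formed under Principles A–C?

{4, 5}

*himself* is an anaphor, so Principle A applies: it must be bound in its binding domain.
Binding domain of *himself₆*: the embedded TP, whose subject is [Jonas₃'s colleague]₄.
*Oliver₁* does not c-command the anaphor → cannot bind it.
*[Oliver₁'s student]₂* c-commands the anaphor but is outside its binding domain → cannot satisfy Principle A.
*Jonas₃* does not c-command the anaphor → cannot bind it.
*[Jonas₃'s colleague]₄* c-commands the anaphor within its binding domain → licit binder.
*Felix₅* c-commands the anaphor within its binding domain → licit binder.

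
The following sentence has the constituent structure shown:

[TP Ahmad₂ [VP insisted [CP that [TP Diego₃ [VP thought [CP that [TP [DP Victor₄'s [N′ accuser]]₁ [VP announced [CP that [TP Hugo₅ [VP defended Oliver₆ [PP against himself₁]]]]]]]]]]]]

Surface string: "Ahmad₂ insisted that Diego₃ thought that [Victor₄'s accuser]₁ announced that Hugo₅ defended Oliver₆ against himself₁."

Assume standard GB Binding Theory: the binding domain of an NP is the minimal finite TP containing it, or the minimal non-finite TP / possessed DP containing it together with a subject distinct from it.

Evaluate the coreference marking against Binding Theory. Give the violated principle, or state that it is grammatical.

The two coindexed NPs are *[Victor₄'s accuser]₁* and *himself₁*.
*himself₁* is an anaphor. Principle A requires it to be bound within its binding domain — the embedded TP, whose subject is Hugo₅.
Within that domain it is c-commanded by *Hugo₅*, *Oliver₆*, none of which share its index.
*[Victor₄'s accuser]₁* does c-command the anaphor, but from outside its binding domain.
The anaphor is unbound in its domain → Principle A violation.

Principle A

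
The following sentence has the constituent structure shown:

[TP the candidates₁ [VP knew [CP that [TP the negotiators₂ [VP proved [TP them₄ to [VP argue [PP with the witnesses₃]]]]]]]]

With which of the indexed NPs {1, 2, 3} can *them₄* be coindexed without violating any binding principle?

{1}

*them* is a pronoun, so Principle B applies: it must be free in its binding domain.
Binding domain of *them₄*: the embedded TP, whose subject is the negotiators₂.
*the candidates₁* c-commands the pronoun but from outside its binding domain, and is not c-commanded by it → coindexation permitted.
*the negotiators₂* c-commands the pronoun within its binding domain → coindexation would violate Principle B.
*the witnesses₃*: the pronoun c-commands this R-expression → coindexation would violate Principle C on *the witnesses₃*.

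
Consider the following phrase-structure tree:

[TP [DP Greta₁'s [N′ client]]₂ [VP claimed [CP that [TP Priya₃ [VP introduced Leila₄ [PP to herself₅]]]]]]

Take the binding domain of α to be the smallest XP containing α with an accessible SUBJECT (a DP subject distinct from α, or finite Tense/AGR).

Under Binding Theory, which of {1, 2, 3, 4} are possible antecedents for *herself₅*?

*herself* is an anaphor, so Principle A applies: it must be bound in its binding domain.
Binding domain of *herself₅*: the embedded TP, whose subject is Priya₃.
*Greta₁* does not c-command the anaphor → cannot bind it.
*[Greta₁'s client]₂* c-commands the anaphor but is outside its binding domain → cannot satisfy Principle A.
*Priya₃* c-commands the anaphor within its binding domain → licit binder.
*Leila₄* c-commands the anaphor within its binding domain → licit binder.

{3, 4}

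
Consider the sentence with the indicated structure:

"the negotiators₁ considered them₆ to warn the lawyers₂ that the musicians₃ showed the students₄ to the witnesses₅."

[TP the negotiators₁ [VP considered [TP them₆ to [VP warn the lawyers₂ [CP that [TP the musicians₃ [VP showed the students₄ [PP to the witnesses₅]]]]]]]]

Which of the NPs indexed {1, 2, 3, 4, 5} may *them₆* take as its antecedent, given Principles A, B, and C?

*them* is a pronoun, so Principle B applies: it must be free in its binding domain.
Binding domain of *them₆*: the matrix TP, whose subject is the negotiators₁.
*the negotiators₁* c-commands the pronoun within its binding domain → coindexation would violate Principle B.
*the lawyers₂*: the pronoun c-commands this R-expression → coindexation would violate Principle C on *the lawyers₂*.
*the musicians₃*: the pronoun c-commands this R-expression → coindexation would violate Principle C on *the musicians₃*.
*the students₄*: the pronoun c-commands this R-expression → coindexation would violate Principle C on *the students₄*.
*the witnesses₅*: the pronoun c-commands this R-expression → coindexation would violate Principle C on *the witnesses₅*.

none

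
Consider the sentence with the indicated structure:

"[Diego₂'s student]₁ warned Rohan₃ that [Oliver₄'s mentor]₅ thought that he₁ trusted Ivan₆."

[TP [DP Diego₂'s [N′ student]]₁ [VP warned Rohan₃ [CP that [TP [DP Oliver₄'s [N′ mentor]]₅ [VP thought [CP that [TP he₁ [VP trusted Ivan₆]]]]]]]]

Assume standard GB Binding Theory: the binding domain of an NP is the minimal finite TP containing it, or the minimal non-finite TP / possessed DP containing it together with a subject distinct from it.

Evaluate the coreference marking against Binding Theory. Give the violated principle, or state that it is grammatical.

The two coindexed NPs are *[Diego₂'s student]₁* and *he₁*.
*he₁* is a pronoun; nothing c-commands it within its binding domain (the embedded TP.), so Principle B holds trivially.
*[Diego₂'s student]₁* is an R-expression; *he₁* does not c-command it, and no other NP shares its index, so Principle C is satisfied.
All principles are respected.

grammatical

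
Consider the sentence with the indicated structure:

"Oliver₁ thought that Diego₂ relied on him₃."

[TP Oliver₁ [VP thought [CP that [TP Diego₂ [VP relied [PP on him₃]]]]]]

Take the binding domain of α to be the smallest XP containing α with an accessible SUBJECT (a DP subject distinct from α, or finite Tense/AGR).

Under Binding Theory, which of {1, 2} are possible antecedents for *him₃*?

*him* is a pronoun, so Principle B applies: it must be free in its binding domain.
Binding domain of *him₃*: the embedded TP, whose subject is Diego₂.
*Oliver₁* c-commands the pronoun but from outside its binding domain, and is not c-commanded by it → coindexation permitted.
*Diego₂* c-commands the pronoun within its binding domain → coindexation would violate Principle B.

{1}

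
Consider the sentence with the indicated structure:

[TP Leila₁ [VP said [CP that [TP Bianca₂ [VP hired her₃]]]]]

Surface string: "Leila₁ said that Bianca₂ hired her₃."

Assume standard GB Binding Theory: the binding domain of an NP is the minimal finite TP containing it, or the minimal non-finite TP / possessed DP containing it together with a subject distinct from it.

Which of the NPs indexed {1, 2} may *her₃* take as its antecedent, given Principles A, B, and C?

{1}

*her* is a pronoun, so Principle B applies: it must be free in its binding domain.
Binding domain of *her₃*: the embedded TP, whose subject is Bianca₂.
*Leila₁* c-commands the pronoun but from outside its binding domain, and is not c-commanded by it → coindexation permitted.
*Bianca₂* c-commands the pronoun within its binding domain → coindexation would violate Principle B.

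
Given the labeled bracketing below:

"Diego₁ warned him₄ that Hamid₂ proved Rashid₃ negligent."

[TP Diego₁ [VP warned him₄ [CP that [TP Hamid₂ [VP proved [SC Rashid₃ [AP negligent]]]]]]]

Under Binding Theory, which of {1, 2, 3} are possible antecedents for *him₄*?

*him* is a pronoun, so Principle B applies: it must be free in its binding domain.
Binding domain of *him₄*: the matrix TP, whose subject is Diego₁.
*Diego₁* c-commands the pronoun within its binding domain → coindexation would violate Principle B.
*Hamid₂*: the pronoun c-commands this R-expression → coindexation would violate Principle C on *Hamid₂*.
*Rashid₃*: the pronoun c-commands this R-expression → coindexation would violate Principle C on *Rashid₃*.

none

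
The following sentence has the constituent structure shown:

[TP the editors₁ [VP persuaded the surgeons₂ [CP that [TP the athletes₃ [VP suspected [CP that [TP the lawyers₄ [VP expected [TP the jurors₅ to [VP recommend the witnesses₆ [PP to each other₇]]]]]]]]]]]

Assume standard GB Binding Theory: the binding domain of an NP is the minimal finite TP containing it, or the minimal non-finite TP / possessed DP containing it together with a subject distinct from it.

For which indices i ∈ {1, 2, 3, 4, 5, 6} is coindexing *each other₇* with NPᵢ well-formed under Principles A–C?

{5, 6}

*each other* is an anaphor, so Principle A applies: it must be bound in its binding domain.
Binding domain of *each other₇*: the embedded TP, whose subject is the jurors₅.
*the editors₁* c-commands the anaphor but is outside its binding domain → cannot satisfy Principle A.
*the surgeons₂* c-commands the anaphor but is outside its binding domain → cannot satisfy Principle A.
*the athletes₃* c-commands the anaphor but is outside its binding domain → cannot satisfy Principle A.
*the lawyers₄* c-commands the anaphor but is outside its binding domain → cannot satisfy Principle A.
*the jurors₅* c-commands the anaphor within its binding domain → licit binder.
*the witnesses₆* c-commands the anaphor within its binding domain → licit binder.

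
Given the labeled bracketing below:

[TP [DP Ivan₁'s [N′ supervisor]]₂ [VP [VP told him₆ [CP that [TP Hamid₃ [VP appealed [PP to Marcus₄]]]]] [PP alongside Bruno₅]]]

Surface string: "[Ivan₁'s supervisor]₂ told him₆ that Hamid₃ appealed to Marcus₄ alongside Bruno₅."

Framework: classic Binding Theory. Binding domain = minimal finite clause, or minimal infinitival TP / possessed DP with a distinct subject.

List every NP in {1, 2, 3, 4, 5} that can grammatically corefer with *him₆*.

*him* is a pronoun, so Principle B applies: it must be free in its binding domain.
Binding domain of *him₆*: the matrix TP, whose subject is [Ivan₁'s supervisor]₂.
*Ivan₁* and the pronoun do not c-command one another → neither Principle B nor Principle C is at stake; coindexation permitted.
*[Ivan₁'s supervisor]₂* c-commands the pronoun within its binding domain → coindexation would violate Principle B.
*Hamid₃*: the pronoun c-commands this R-expression → coindexation would violate Principle C on *Hamid₃*.
*Marcus₄*: the pronoun c-commands this R-expression → coindexation would violate Principle C on *Marcus₄*.
*Bruno₅* and the pronoun do not c-command one another → neither Principle B nor Principle C is at stake; coindexation permitted.

{1, 5}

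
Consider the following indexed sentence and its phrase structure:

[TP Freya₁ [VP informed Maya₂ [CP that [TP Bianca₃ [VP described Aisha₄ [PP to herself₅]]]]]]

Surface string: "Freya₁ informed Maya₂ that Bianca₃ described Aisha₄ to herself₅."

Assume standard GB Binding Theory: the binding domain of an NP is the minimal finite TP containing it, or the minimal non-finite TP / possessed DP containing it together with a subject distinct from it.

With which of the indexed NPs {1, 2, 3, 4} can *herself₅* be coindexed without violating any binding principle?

{3, 4}

*herself* is an anaphor, so Principle A applies: it must be bound in its binding domain.
Binding domain of *herself₅*: the embedded TP, whose subject is Bianca₃.
*Freya₁* c-commands the anaphor but is outside its binding domain → cannot satisfy Principle A.
*Maya₂* c-commands the anaphor but is outside its binding domain → cannot satisfy Principle A.
*Bianca₃* c-commands the anaphor within its binding domain → licit binder.
*Aisha₄* c-commands the anaphor within its binding domain → licit binder.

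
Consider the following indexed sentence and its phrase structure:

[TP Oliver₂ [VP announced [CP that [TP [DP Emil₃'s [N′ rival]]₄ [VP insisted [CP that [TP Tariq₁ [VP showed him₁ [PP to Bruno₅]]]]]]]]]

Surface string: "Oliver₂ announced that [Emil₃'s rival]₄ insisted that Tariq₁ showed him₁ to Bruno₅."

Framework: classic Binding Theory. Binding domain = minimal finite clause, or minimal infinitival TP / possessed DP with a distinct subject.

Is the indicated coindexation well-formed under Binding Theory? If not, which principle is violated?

Principle B

The two coindexed NPs are *Tariq₁* and *him₁*.
*him₁* is a pronoun. Its binding domain is the embedded TP, whose subject is Tariq₁.
*Tariq₁* c-commands it within that domain and carries the same index.
The pronoun is locally bound → Principle B violation.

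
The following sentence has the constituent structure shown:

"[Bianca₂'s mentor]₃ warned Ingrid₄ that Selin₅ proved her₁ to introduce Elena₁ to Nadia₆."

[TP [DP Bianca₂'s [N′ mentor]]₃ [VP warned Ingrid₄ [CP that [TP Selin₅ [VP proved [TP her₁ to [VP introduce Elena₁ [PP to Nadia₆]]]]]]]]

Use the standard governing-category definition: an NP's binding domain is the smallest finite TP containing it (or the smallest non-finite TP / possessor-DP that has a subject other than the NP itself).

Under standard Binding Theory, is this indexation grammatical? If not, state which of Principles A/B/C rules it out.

Principle C

The two coindexed NPs are *her₁* and *Elena₁*.
*Elena₁* is an R-expression. Principle C requires it to be free everywhere.
*her₁* c-commands it and carries the same index.
The R-expression is bound → Principle C violation.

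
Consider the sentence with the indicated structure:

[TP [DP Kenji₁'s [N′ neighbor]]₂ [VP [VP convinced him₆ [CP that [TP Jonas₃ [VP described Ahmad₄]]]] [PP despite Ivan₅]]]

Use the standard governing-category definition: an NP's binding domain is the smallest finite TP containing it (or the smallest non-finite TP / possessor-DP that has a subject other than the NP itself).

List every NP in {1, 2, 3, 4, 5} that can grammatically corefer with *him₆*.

*him* is a pronoun, so Principle B applies: it must be free in its binding domain.
Binding domain of *him₆*: the matrix TP, whose subject is [Kenji₁'s neighbor]₂.
*Kenji₁* and the pronoun do not c-command one another → neither Principle B nor Principle C is at stake; coindexation permitted.
*[Kenji₁'s neighbor]₂* c-commands the pronoun within its binding domain → coindexation would violate Principle B.
*Jonas₃*: the pronoun c-commands this R-expression → coindexation would violate Principle C on *Jonas₃*.
*Ahmad₄*: the pronoun c-commands this R-expression → coindexation would violate Principle C on *Ahmad₄*.
*Ivan₅* and the pronoun do not c-command one another → neither Principle B nor Principle C is at stake; coindexation permitted.

{1, 5}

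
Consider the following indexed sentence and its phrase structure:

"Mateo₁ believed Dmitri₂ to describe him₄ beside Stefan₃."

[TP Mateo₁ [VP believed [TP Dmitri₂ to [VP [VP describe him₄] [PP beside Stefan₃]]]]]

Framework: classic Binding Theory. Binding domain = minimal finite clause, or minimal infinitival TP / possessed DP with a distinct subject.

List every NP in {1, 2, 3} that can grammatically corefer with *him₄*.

{1, 3}

*him* is a pronoun, so Principle B applies: it must be free in its binding domain.
Binding domain of *him₄*: the embedded TP, whose subject is Dmitri₂.
*Mateo₁* c-commands the pronoun but from outside its binding domain, and is not c-commanded by it → coindexation permitted.
*Dmitri₂* c-commands the pronoun within its binding domain → coindexation would violate Principle B.
*Stefan₃* and the pronoun do not c-command one another → neither Principle B nor Principle C is at stake; coindexation permitted.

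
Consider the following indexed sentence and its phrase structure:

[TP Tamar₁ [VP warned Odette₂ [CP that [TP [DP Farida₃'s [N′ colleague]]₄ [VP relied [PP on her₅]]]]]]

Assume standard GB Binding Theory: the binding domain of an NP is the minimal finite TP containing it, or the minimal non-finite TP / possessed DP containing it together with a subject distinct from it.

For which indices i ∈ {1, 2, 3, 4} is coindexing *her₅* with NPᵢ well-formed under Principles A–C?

*her* is a pronoun, so Principle B applies: it must be free in its binding domain.
Binding domain of *her₅*: the embedded TP, whose subject is [Farida₃'s colleague]₄.
*Tamar₁* c-commands the pronoun but from outside its binding domain, and is not c-commanded by it → coindexation permitted.
*Odette₂* c-commands the pronoun but from outside its binding domain, and is not c-commanded by it → coindexation permitted.
*Farida₃* and the pronoun do not c-command one another → neither Principle B nor Principle C is at stake; coindexation permitted.
*[Farida₃'s colleague]₄* c-commands the pronoun within its binding domain → coindexation would violate Principle B.

{1, 2, 3}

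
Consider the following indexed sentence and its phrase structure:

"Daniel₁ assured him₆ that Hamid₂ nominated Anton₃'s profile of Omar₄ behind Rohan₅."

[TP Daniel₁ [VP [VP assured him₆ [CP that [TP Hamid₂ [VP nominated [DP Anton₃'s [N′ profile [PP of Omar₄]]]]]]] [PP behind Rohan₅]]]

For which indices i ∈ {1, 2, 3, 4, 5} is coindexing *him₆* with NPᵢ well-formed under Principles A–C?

*him* is a pronoun, so Principle B applies: it must be free in its binding domain.
Binding domain of *him₆*: the matrix TP, whose subject is Daniel₁.
*Daniel₁* c-commands the pronoun within its binding domain → coindexation would violate Principle B.
*Hamid₂*: the pronoun c-commands this R-expression → coindexation would violate Principle C on *Hamid₂*.
*Anton₃*: the pronoun c-commands this R-expression → coindexation would violate Principle C on *Anton₃*.
*Omar₄*: the pronoun c-commands this R-expression → coindexation would violate Principle C on *Omar₄*.
*Rohan₅* and the pronoun do not c-command one another → neither Principle B nor Principle C is at stake; coindexation permitted.

{5}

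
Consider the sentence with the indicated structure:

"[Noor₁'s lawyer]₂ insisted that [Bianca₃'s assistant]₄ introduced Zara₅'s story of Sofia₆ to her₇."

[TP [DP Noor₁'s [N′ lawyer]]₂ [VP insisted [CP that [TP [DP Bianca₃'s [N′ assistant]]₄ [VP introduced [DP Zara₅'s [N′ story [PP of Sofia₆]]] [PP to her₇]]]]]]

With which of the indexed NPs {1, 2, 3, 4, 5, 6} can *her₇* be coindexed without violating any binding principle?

*her* is a pronoun, so Principle B applies: it must be free in its binding domain.
Binding domain of *her₇*: the embedded TP, whose subject is [Bianca₃'s assistant]₄.
*Noor₁* and the pronoun do not c-command one another → neither Principle B nor Principle C is at stake; coindexation permitted.
*[Noor₁'s lawyer]₂* c-commands the pronoun but from outside its binding domain, and is not c-commanded by it → coindexation permitted.
*Bianca₃* and the pronoun do not c-command one another → neither Principle B nor Principle C is at stake; coindexation permitted.
*[Bianca₃'s assistant]₄* c-commands the pronoun within its binding domain → coindexation would violate Principle B.
*Zara₅* and the pronoun do not c-command one another → neither Principle B nor Principle C is at stake; coindexation permitted.
*Sofia₆* and the pronoun do not c-command one another → neither Principle B nor Principle C is at stake; coindexation permitted.

{1, 2, 3, 5, 6}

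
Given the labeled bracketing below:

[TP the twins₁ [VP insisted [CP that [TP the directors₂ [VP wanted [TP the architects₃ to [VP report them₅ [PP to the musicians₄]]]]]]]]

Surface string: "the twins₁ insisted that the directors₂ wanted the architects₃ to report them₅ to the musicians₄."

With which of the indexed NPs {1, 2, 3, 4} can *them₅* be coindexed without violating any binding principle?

*them* is a pronoun, so Principle B applies: it must be free in its binding domain.
Binding domain of *them₅*: the embedded TP, whose subject is the architects₃.
*the twins₁* c-commands the pronoun but from outside its binding domain, and is not c-commanded by it → coindexation permitted.
*the directors₂* c-commands the pronoun but from outside its binding domain, and is not c-commanded by it → coindexation permitted.
*the architects₃* c-commands the pronoun within its binding domain → coindexation would violate Principle B.
*the musicians₄*: the pronoun c-commands this R-expression → coindexation would violate Principle C on *the musicians₄*.

{1, 2}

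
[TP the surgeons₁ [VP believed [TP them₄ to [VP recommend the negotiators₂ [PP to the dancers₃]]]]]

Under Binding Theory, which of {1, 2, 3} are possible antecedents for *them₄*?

*them* is a pronoun, so Principle B applies: it must be free in its binding domain.
Binding domain of *them₄*: the matrix TP, whose subject is the surgeons₁.
*the surgeons₁* c-commands the pronoun within its binding domain → coindexation would violate Principle B.
*the negotiators₂*: the pronoun c-commands this R-expression → coindexation would violate Principle C on *the negotiators₂*.
*the dancers₃*: the pronoun c-commands this R-expression → coindexation would violate Principle C on *the dancers₃*.

none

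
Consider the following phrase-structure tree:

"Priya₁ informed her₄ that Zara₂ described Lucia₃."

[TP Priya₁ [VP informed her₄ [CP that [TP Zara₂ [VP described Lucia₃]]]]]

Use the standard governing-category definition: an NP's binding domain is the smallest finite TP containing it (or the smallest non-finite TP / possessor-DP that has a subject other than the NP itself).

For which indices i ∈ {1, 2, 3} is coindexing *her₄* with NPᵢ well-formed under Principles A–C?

none

*her* is a pronoun, so Principle B applies: it must be free in its binding domain.
Binding domain of *her₄*: the matrix TP, whose subject is Priya₁.
*Priya₁* c-commands the pronoun within its binding domain → coindexation would violate Principle B.
*Zara₂*: the pronoun c-commands this R-expression → coindexation would violate Principle C on *Zara₂*.
*Lucia₃*: the pronoun c-commands this R-expression → coindexation would violate Principle C on *Lucia₃*.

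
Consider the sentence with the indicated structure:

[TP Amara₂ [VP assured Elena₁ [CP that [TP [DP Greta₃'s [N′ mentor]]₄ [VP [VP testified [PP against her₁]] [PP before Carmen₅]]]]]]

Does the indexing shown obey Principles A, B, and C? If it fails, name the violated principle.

grammatical

The two coindexed NPs are *Elena₁* and *her₁*.
*her₁* is a pronoun; its binding domain is the embedded TP, whose subject is [Greta₃'s mentor]₄. Within that domain it is c-commanded only by *[Greta₃'s mentor]₄*, which carries a different index — the pronoun is free locally, so Principle B holds.
*Elena₁* is an R-expression; *her₁* does not c-command it, and no other NP shares its index, so Principle C is satisfied.
All principles are respected.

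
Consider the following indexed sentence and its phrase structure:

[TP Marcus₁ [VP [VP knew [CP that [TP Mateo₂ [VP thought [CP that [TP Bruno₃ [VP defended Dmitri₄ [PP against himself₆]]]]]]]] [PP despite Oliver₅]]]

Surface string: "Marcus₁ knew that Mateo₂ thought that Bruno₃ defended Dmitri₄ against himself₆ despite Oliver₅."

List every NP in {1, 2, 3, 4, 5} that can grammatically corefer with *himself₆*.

*himself* is an anaphor, so Principle A applies: it must be bound in its binding domain.
Binding domain of *himself₆*: the embedded TP, whose subject is Bruno₃.
*Marcus₁* c-commands the anaphor but is outside its binding domain → cannot satisfy Principle A.
*Mateo₂* c-commands the anaphor but is outside its binding domain → cannot satisfy Principle A.
*Bruno₃* c-commands the anaphor within its binding domain → licit binder.
*Dmitri₄* c-commands the anaphor within its binding domain → licit binder.
*Oliver₅* does not c-command the anaphor → cannot bind it.

{3, 4}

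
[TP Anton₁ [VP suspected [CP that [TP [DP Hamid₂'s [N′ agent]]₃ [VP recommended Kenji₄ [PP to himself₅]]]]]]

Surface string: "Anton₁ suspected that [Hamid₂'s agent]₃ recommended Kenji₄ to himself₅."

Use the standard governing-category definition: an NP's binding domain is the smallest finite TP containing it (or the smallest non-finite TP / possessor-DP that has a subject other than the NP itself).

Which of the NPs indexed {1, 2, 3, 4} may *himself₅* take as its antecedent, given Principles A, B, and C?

*himself* is an anaphor, so Principle A applies: it must be bound in its binding domain.
Binding domain of *himself₅*: the embedded TP, whose subject is [Hamid₂'s agent]₃.
*Anton₁* c-commands the anaphor but is outside its binding domain → cannot satisfy Principle A.
*Hamid₂* does not c-command the anaphor → cannot bind it.
*[Hamid₂'s agent]₃* c-commands the anaphor within its binding domain → licit binder.
*Kenji₄* c-commands the anaphor within its binding domain → licit binder.

{3, 4}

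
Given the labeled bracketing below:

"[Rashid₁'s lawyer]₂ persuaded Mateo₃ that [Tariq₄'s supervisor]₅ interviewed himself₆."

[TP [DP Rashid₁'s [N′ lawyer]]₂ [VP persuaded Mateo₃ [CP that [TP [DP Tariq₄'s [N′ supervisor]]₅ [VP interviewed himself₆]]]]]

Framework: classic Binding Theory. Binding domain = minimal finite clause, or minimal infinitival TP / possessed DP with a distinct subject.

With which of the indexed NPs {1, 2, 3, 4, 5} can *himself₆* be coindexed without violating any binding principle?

*himself* is an anaphor, so Principle A applies: it must be bound in its binding domain.
Binding domain of *himself₆*: the embedded TP, whose subject is [Tariq₄'s supervisor]₅.
*Rashid₁* does not c-command the anaphor → cannot bind it.
*[Rashid₁'s lawyer]₂* c-commands the anaphor but is outside its binding domain → cannot satisfy Principle A.
*Mateo₃* c-commands the anaphor but is outside its binding domain → cannot satisfy Principle A.
*Tariq₄* does not c-command the anaphor → cannot bind it.
*[Tariq₄'s supervisor]₅* c-commands the anaphor within its binding domain → licit binder.

{5}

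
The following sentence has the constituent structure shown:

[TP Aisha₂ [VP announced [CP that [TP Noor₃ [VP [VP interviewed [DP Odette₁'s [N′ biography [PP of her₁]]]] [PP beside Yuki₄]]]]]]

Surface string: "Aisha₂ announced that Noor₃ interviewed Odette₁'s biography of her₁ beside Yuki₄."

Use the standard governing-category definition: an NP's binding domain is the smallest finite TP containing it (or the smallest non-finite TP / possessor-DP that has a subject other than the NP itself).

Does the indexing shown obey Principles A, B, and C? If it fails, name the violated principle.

Principle B

The two coindexed NPs are *Odette₁* and *her₁*.
*her₁* is a pronoun. Its binding domain is the possessed DP, whose subject is Odette₁.
*Odette₁* c-commands it within that domain and carries the same index.
The pronoun is locally bound → Principle B violation.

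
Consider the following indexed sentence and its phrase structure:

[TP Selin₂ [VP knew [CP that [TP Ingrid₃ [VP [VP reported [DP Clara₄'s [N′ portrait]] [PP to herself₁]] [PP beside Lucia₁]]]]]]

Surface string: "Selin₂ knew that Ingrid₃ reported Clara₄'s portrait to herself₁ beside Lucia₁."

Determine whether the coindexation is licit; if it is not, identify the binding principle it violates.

Principle A

The two coindexed NPs are *Lucia₁* and *herself₁*.
*herself₁* is an anaphor. Principle A requires it to be bound within its binding domain — the embedded TP, whose subject is Ingrid₃.
Within that domain it is c-commanded by *Ingrid₃*, which does not share its index.
*Lucia₁* does not c-command the anaphor at all.
The anaphor is unbound in its domain → Principle A violation.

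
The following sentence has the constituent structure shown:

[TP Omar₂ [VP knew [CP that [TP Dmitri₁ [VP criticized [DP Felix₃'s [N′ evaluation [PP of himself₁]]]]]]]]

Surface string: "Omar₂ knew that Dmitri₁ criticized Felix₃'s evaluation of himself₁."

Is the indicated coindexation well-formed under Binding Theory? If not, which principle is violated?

The two coindexed NPs are *Dmitri₁* and *himself₁*.
*himself₁* is an anaphor. Principle A requires it to be bound within its binding domain — the possessed DP, whose subject is Felix₃.
Within that domain it is c-commanded by *Felix₃*, which does not share its index.
*Dmitri₁* does c-command the anaphor, but from outside its binding domain.
The anaphor is unbound in its domain → Principle A violation.

Principle A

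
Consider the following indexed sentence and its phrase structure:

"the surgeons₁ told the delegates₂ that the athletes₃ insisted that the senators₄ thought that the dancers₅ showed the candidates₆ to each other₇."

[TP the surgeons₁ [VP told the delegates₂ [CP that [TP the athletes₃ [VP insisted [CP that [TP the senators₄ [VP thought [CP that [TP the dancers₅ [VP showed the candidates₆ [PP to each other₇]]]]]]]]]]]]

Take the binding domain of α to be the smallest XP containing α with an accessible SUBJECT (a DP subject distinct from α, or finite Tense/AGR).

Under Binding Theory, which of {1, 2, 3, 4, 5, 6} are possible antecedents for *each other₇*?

{5, 6}

*each other* is an anaphor, so Principle A applies: it must be bound in its binding domain.
Binding domain of *each other₇*: the embedded TP, whose subject is the dancers₅.
*the surgeons₁* c-commands the anaphor but is outside its binding domain → cannot satisfy Principle A.
*the delegates₂* c-commands the anaphor but is outside its binding domain → cannot satisfy Principle A.
*the athletes₃* c-commands the anaphor but is outside its binding domain → cannot satisfy Principle A.
*the senators₄* c-commands the anaphor but is outside its binding domain → cannot satisfy Principle A.
*the dancers₅* c-commands the anaphor within its binding domain → licit binder.
*the candidates₆* c-commands the anaphor within its binding domain → licit binder.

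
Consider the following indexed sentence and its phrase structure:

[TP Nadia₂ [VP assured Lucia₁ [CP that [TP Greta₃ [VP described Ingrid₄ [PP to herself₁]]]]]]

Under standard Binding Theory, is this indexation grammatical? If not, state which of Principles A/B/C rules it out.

The two coindexed NPs are *Lucia₁* and *herself₁*.
*herself₁* is an anaphor. Principle A requires it to be bound within its binding domain — the embedded TP, whose subject is Greta₃.
Within that domain it is c-commanded by *Greta₃*, *Ingrid₄*, none of which share its index.
*Lucia₁* does c-command the anaphor, but from outside its binding domain.
The anaphor is unbound in its domain → Principle A violation.

Principle A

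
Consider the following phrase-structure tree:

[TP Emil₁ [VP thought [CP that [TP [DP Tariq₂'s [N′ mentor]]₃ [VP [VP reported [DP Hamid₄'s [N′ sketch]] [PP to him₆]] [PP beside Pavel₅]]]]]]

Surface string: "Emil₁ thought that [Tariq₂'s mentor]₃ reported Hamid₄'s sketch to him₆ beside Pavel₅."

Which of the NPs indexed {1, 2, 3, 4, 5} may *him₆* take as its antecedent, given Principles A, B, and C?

{1, 2, 4, 5}

*him* is a pronoun, so Principle B applies: it must be free in its binding domain.
Binding domain of *him₆*: the embedded TP, whose subject is [Tariq₂'s mentor]₃.
*Emil₁* c-commands the pronoun but from outside its binding domain, and is not c-commanded by it → coindexation permitted.
*Tariq₂* and the pronoun do not c-command one another → neither Principle B nor Principle C is at stake; coindexation permitted.
*[Tariq₂'s mentor]₃* c-commands the pronoun within its binding domain → coindexation would violate Principle B.
*Hamid₄* and the pronoun do not c-command one another → neither Principle B nor Principle C is at stake; coindexation permitted.
*Pavel₅* and the pronoun do not c-command one another → neither Principle B nor Principle C is at stake; coindexation permitted.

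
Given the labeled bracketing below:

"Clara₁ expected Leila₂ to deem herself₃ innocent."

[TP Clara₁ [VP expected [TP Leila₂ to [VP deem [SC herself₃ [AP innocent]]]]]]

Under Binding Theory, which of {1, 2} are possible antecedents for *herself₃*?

{2}

*herself* is an anaphor, so Principle A applies: it must be bound in its binding domain.
Binding domain of *herself₃*: the embedded TP, whose subject is Leila₂.
*Clara₁* c-commands the anaphor but is outside its binding domain → cannot satisfy Principle A.
*Leila₂* c-commands the anaphor within its binding domain → licit binder.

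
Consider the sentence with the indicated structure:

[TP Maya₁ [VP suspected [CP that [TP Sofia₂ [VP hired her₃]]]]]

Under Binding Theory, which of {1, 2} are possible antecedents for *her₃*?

{1}

*her* is a pronoun, so Principle B applies: it must be free in its binding domain.
Binding domain of *her₃*: the embedded TP, whose subject is Sofia₂.
*Maya₁* c-commands the pronoun but from outside its binding domain, and is not c-commanded by it → coindexation permitted.
*Sofia₂* c-commands the pronoun within its binding domain → coindexation would violate Principle B.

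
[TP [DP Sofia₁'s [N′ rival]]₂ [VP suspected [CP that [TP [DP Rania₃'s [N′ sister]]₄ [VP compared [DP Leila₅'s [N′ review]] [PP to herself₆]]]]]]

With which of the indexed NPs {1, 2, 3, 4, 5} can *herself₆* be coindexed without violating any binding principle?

*herself* is an anaphor, so Principle A applies: it must be bound in its binding domain.
Binding domain of *herself₆*: the embedded TP, whose subject is [Rania₃'s sister]₄.
*Sofia₁* does not c-command the anaphor → cannot bind it.
*[Sofia₁'s rival]₂* c-commands the anaphor but is outside its binding domain → cannot satisfy Principle A.
*Rania₃* does not c-command the anaphor → cannot bind it.
*[Rania₃'s sister]₄* c-commands the anaphor within its binding domain → licit binder.
*Leila₅* does not c-command the anaphor → cannot bind it.

{4}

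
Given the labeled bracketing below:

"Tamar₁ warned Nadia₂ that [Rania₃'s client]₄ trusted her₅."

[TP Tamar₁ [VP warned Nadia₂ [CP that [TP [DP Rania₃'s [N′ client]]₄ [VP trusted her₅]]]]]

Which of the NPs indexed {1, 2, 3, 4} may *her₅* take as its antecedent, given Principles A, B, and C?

*her* is a pronoun, so Principle B applies: it must be free in its binding domain.
Binding domain of *her₅*: the embedded TP, whose subject is [Rania₃'s client]₄.
*Tamar₁* c-commands the pronoun but from outside its binding domain, and is not c-commanded by it → coindexation permitted.
*Nadia₂* c-commands the pronoun but from outside its binding domain, and is not c-commanded by it → coindexation permitted.
*Rania₃* and the pronoun do not c-command one another → neither Principle B nor Principle C is at stake; coindexation permitted.
*[Rania₃'s client]₄* c-commands the pronoun within its binding domain → coindexation would violate Principle B.

{1, 2, 3}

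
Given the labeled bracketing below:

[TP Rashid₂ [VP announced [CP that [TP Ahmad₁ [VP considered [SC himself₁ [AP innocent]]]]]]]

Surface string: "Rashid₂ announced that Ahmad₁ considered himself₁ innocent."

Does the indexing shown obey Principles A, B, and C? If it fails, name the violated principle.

grammatical

The two coindexed NPs are *Ahmad₁* and *himself₁*.
*himself₁* is an anaphor; its binding domain is the embedded TP, whose subject is Ahmad₁. *Ahmad₁* c-commands it within that domain and shares its index, so Principle A is satisfied.
*Ahmad₁* is an R-expression; *himself₁* does not c-command it, and no other NP shares its index, so Principle C is satisfied.
All principles are respected.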